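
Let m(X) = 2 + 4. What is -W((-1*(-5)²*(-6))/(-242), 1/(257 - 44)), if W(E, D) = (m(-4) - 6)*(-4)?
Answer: 0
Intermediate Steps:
m(X) = 6
W(E, D) = 0 (W(E, D) = (6 - 6)*(-4) = 0*(-4) = 0)
-W((-1*(-5)²*(-6))/(-242), 1/(257 - 44)) = -1*0 = 0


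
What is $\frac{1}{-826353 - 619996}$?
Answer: $- \frac{1}{1446349} \approx -6.914 \cdot 10^{-7}$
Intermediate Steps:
$\frac{1}{-826353 - 619996} = \frac{1}{-1446349} = - \frac{1}{1446349}$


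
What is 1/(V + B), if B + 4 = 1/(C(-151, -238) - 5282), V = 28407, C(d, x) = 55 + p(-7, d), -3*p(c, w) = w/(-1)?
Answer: 15832/449676293 ≈ 3.5208e-5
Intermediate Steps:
p(c, w) = w/3 (p(c, w) = -w/(3*(-1)) = -w*(-1)/3 = -(-1)*w/3 = w/3)
C(d, x) = 55 + d/3
B = -63331/15832 (B = -4 + 1/((55 + (⅓)*(-151)) - 5282) = -4 + 1/((55 - 151/3) - 5282) = -4 + 1/(14/3 - 5282) = -4 + 1/(-15832/3) = -4 - 3/15832 = -63331/15832 ≈ -4.0002)
1/(V + B) = 1/(28407 - 63331/15832) = 1/(449676293/15832) = 15832/449676293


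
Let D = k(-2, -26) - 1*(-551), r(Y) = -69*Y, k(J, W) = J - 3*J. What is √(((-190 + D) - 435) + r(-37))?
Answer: √2483 ≈ 49.830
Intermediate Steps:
k(J, W) = -2*J
D = 555 (D = -2*(-2) - 1*(-551) = 4 + 551 = 555)
√(((-190 + D) - 435) + r(-37)) = √(((-190 + 555) - 435) - 69*(-37)) = √((365 - 435) + 2553) = √(-70 + 2553) = √2483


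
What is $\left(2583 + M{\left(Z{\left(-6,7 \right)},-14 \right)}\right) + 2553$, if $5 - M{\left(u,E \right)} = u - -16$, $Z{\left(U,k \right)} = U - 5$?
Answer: $5136$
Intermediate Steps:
$Z{\left(U,k \right)} = -5 + U$
$M{\left(u,E \right)} = -11 - u$ ($M{\left(u,E \right)} = 5 - \left(u - -16\right) = 5 - \left(u + 16\right) = 5 - \left(16 + u\right) = -11 - u$)
$\left(2583 + M{\left(Z{\left(-6,7 \right)},-14 \right)}\right) + 2553 = \left(2583 - 0\right) + 2553 = \left(2583 + \left(-11 + 11\right)\right) + 2553 = \left(2583 + 0\right) + 2553 = 2583 + 2553 = 5136$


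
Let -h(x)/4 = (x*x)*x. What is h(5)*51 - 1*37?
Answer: -25537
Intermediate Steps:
h(x) = -4*x**3 (h(x) = -4*x*x*x = -4*x**2*x = -4*x**3)
h(5)*51 - 1*37 = -4*5**3*51 - 1*37 = -4*125*51 - 37 = -500*51 - 37 = -25500 - 37 = -25537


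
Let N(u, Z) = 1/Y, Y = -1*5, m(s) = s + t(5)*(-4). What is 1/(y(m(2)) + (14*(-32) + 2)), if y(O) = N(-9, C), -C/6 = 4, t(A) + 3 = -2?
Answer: -5/2231 ≈ -0.0022411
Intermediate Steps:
t(A) = -5 (t(A) = -3 - 2 = -5)
C = -24 (C = -6*4 = -24)
m(s) = 20 + s (m(s) = s - 5*(-4) = s + 20 = 20 + s)
Y = -5
N(u, Z) = -1/5 (N(u, Z) = 1/(-5) = -1/5)
y(O) = -1/5
1/(y(m(2)) + (14*(-32) + 2)) = 1/(-1/5 + (14*(-32) + 2)) = 1/(-1/5 + (-448 + 2)) = 1/(-1/5 - 446) = 1/(-2231/5) = -5/2231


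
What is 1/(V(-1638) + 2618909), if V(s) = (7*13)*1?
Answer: 1/2619000 ≈ 3.8182e-7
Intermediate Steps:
V(s) = 91 (V(s) = 91*1 = 91)
1/(V(-1638) + 2618909) = 1/(91 + 2618909) = 1/2619000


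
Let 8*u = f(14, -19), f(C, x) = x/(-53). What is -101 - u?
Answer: -42843/424 ≈ -101.04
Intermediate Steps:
f(C, x) = -x/53 (f(C, x) = x*(-1/53) = -x/53)
u = 19/424 (u = (-1/53*(-19))/8 = (⅛)*(19/53) = 19/424 ≈ 0.044811)
-101 - u = -101 - 1*19/424 = -101 - 19/424 = -42843/424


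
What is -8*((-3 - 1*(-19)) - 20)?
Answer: 32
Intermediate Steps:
-8*((-3 - 1*(-19)) - 20) = -8*((-3 + 19) - 20) = -8*(16 - 20) = -8*(-4) = 32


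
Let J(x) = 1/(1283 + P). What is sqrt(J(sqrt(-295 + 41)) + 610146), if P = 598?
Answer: sqrt(239866087043)/627 ≈ 781.12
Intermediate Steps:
J(x) = 1/1881 (J(x) = 1/(1283 + 598) = 1/1881)
sqrt(J(sqrt(-295 + 41)) + 610146) = sqrt(1/1881 + 610146) = sqrt(1147684627/1881) = sqrt(239866087043)/627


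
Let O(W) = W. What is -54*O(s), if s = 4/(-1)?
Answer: 216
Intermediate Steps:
s = -4 (s = 4*(-1) = -4)
-54*O(s) = -54*(-4) = 216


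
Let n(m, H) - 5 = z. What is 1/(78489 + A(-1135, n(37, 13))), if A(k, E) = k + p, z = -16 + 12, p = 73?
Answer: 1/77427 ≈ 1.2915e-5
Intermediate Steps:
z = -4
n(m, H) = 1 (n(m, H) = 5 - 4 = 1)
A(k, E) = 73 + k (A(k, E) = k + 73 = 73 + k)
1/(78489 + A(-1135, n(37, 13))) = 1/(78489 + (73 - 1135)) = 1/(78489 - 1062) = 1/77427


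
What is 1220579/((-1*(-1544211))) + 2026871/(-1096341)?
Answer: -597248564114/564327277317 ≈ -1.0583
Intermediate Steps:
1220579/((-1*(-1544211))) + 2026871/(-1096341) = 1220579/1544211 + 2026871*(-1/1096341) = 1220579*(1/1544211) - 2026871/1096341 = 1220579/1544211 - 2026871/1096341 = -597248564114/564327277317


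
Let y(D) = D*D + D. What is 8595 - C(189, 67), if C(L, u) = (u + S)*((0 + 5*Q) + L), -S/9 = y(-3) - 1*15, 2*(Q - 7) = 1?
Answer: -24927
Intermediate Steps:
Q = 15/2 (Q = 7 + (½)*1 = 7 + ½ = 15/2 ≈ 7.5000)
y(D) = D + D² (y(D) = D² + D = D + D²)
S = 81 (S = -9*(-3*(1 - 3) - 1*15) = -9*(-3*(-2) - 15) = -9*(6 - 15) = -9*(-9) = 81)
C(L, u) = (81 + u)*(75/2 + L) (C(L, u) = (u + 81)*((0 + 5*(15/2)) + L) = (81 + u)*((0 + 75/2) + L) = (81 + u)*(75/2 + L))
8595 - C(189, 67) = 8595 - (6075/2 + 81*189 + (75/2)*67 + 189*67) = 8595 - (6075/2 + 15309 + 5025/2 + 12663) = 8595 - 1*33522 = 8595 - 33522 = -24927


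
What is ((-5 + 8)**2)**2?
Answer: 81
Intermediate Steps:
((-5 + 8)**2)**2 = (3**2)**2 = 9**2 = 81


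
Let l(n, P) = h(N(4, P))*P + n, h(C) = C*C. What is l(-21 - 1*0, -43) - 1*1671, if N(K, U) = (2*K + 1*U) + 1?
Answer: -51400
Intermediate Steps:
N(K, U) = 1 + U + 2*K (N(K, U) = (2*K + U) + 1 = (U + 2*K) + 1 = 1 + U + 2*K)
h(C) = C²
l(n, P) = n + P*(9 + P)² (l(n, P) = (1 + P + 2*4)²*P + n = (1 + P + 8)²*P + n = (9 + P)²*P + n = P*(9 + P)² + n = n + P*(9 + P)²)
l(-21 - 1*0, -43) - 1*1671 = ((-21 - 1*0) - 43*(9 - 43)²) - 1*1671 = ((-21 + 0) - 43*(-34)²) - 1671 = (-21 - 43*1156) - 1671 = (-21 - 49708) - 1671 = -49729 - 1671 = -51400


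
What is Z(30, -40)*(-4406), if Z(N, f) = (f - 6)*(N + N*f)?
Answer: -237130920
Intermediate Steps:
Z(N, f) = (-6 + f)*(N + N*f)
Z(30, -40)*(-4406) = (30*(-6 + (-40)**2 - 5*(-40)))*(-4406) = (30*(-6 + 1600 + 200))*(-4406) = (30*1794)*(-4406) = 53820*(-4406) = -237130920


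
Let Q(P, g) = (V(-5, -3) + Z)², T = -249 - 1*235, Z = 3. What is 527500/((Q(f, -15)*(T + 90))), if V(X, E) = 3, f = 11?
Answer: -131875/3546 ≈ -37.190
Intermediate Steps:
T = -484 (T = -249 - 235 = -484)
Q(P, g) = 36 (Q(P, g) = (3 + 3)² = 6² = 36)
527500/((Q(f, -15)*(T + 90))) = 527500/((36*(-484 + 90))) = 527500/((36*(-394))) = 527500/(-14184) = 527500*(-1/14184) = -131875/3546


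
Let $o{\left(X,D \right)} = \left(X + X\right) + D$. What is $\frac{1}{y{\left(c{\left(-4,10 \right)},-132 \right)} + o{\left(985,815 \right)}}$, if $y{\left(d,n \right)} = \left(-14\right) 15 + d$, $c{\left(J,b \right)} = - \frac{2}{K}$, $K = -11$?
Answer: $\frac{11}{28327} \approx 0.00038832$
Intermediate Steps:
$o{\left(X,D \right)} = D + 2 X$ ($o{\left(X,D \right)} = 2 X + D = D + 2 X$)
$c{\left(J,b \right)} = \frac{2}{11}$ ($c{\left(J,b \right)} = - \frac{2}{-11} = \left(-2\right) \left(- \frac{1}{11}\right) = \frac{2}{11}$)
$y{\left(d,n \right)} = -210 + d$
$\frac{1}{y{\left(c{\left(-4,10 \right)},-132 \right)} + o{\left(985,815 \right)}} = \frac{1}{\left(-210 + \frac{2}{11}\right) + \left(815 + 2 \cdot 985\right)} = \frac{1}{- \frac{2308}{11} + \left(815 + 1970\right)} = \frac{1}{- \frac{2308}{11} + 2785} = \frac{1}{\frac{28327}{11}} = \frac{11}{28327}$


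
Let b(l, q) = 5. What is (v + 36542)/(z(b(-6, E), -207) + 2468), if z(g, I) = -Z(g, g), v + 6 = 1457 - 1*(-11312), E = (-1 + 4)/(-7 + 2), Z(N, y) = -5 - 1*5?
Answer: 16435/826 ≈ 19.897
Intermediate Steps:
Z(N, y) = -10 (Z(N, y) = -5 - 5 = -10)
E = -3/5 (E = 3/(-5) = 3*(-1/5) = -3/5 ≈ -0.60000)
v = 12763 (v = -6 + (1457 - 1*(-11312)) = -6 + (1457 + 11312) = -6 + 12769 = 12763)
z(g, I) = 10 (z(g, I) = -1*(-10) = 10)
(v + 36542)/(z(b(-6, E), -207) + 2468) = (12763 + 36542)/(10 + 2468) = 49305/2478 = 49305*(1/2478) = 16435/826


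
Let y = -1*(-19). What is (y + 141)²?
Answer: 25600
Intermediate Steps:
y = 19
(y + 141)² = (19 + 141)² = 160² = 25600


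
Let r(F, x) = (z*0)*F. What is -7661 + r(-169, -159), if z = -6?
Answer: -7661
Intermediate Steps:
r(F, x) = 0 (r(F, x) = (-6*0)*F = 0*F = 0)
-7661 + r(-169, -159) = -7661 + 0 = -7661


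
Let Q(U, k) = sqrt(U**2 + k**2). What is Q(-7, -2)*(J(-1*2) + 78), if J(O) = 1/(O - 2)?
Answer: 311*sqrt(53)/4 ≈ 566.03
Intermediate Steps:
J(O) = 1/(-2 + O)
Q(-7, -2)*(J(-1*2) + 78) = sqrt((-7)**2 + (-2)**2)*(1/(-2 - 1*2) + 78) = sqrt(49 + 4)*(1/(-2 - 2) + 78) = sqrt(53)*(1/(-4) + 78) = sqrt(53)*(-1/4 + 78) = sqrt(53)*(311/4) = 311*sqrt(53)/4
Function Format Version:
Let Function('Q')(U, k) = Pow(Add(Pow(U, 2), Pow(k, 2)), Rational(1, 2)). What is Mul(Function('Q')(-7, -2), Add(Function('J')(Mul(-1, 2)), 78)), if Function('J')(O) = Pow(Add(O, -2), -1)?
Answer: Mul(Rational(311, 4), Pow(53, Rational(1, 2))) ≈ 566.03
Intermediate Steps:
Function('J')(O) = Pow(Add(-2, O), -1)
Mul(Function('Q')(-7, -2), Add(Function('J')(Mul(-1, 2)), 78)) = Mul(Pow(Add(Pow(-7, 2), Pow(-2, 2)), Rational(1, 2)), Add(Pow(Add(-2, Mul(-1, 2)), -1), 78)) = Mul(Pow(Add(49, 4), Rational(1, 2)), Add(Pow(Add(-2, -2), -1), 78)) = Mul(Pow(53, Rational(1, 2)), Add(Pow(-4, -1), 78)) = Mul(Pow(53, Rational(1, 2)), Add(Rational(-1, 4), 78)) = Mul(Pow(53, Rational(1, 2)), Rational(311, 4)) = Mul(Rational(311, 4), Pow(53, Rational(1, 2)))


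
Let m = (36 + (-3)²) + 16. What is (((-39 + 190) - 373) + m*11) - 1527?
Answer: -1078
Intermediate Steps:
m = 61 (m = (36 + 9) + 16 = 45 + 16 = 61)
(((-39 + 190) - 373) + m*11) - 1527 = (((-39 + 190) - 373) + 61*11) - 1527 = ((151 - 373) + 671) - 1527 = (-222 + 671) - 1527 = 449 - 1527 = -1078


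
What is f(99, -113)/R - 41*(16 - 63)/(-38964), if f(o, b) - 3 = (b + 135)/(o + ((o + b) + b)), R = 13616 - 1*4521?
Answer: -422417/8583540 ≈ -0.049212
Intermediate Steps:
R = 9095 (R = 13616 - 4521 = 9095)
f(o, b) = 3 + (135 + b)/(2*b + 2*o) (f(o, b) = 3 + (b + 135)/(o + ((o + b) + b)) = 3 + (135 + b)/(o + ((b + o) + b)) = 3 + (135 + b)/(o + (o + 2*b)) = 3 + (135 + b)/(2*b + 2*o))
f(99, -113)/R - 41*(16 - 63)/(-38964) = ((135 + 6*99 + 7*(-113))/(2*(-113 + 99)))/9095 - 41*(16 - 63)/(-38964) = ((½)*(135 + 594 - 791)/(-14))*(1/9095) - 41*(-47)*(-1/38964) = ((½)*(-1/14)*(-62))*(1/9095) + 1927*(-1/38964) = (31/14)*(1/9095) - 1927/38964 = 31/127330 - 1927/38964 = -422417/8583540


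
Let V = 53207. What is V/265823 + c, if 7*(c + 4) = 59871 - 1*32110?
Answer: 7372441708/1860761 ≈ 3962.1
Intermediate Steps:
c = 27733/7 (c = -4 + (59871 - 1*32110)/7 = -4 + (59871 - 32110)/7 = -4 + (⅐)*27761 = -4 + 27761/7 = 27733/7 ≈ 3961.9)
V/265823 + c = 53207/265823 + 27733/7 = 7372441708/1860761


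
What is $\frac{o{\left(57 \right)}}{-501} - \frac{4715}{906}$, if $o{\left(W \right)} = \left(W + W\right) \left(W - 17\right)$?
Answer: $- \frac{2164525}{151302} \approx -14.306$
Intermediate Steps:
$o{\left(W \right)} = 2 W \left(-17 + W\right)$
$\frac{o{\left(57 \right)}}{-501} - \frac{4715}{906} = \frac{2 \cdot 57 \left(-17 + 57\right)}{-501} - \frac{4715}{906} = 2 \cdot 57 \cdot 40 \left(- \frac{1}{501}\right) - \frac{4715}{906} = 4560 \left(- \frac{1}{501}\right) - \frac{4715}{906} = - \frac{1520}{167} - \frac{4715}{906} = - \frac{2164525}{151302}$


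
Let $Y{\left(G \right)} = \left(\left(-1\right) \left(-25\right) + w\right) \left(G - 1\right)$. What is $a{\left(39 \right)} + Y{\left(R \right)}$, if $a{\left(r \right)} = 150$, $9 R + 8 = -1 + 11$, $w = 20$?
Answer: $115$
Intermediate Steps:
$R = \frac{2}{9}$ ($R = - \frac{8}{9} + \frac{-1 + 11}{9} = - \frac{8}{9} + \frac{1}{9} \cdot 10 = - \frac{8}{9} + \frac{10}{9} = \frac{2}{9} \approx 0.22222$)
$Y{\left(G \right)} = -45 + 45 G$ ($Y{\left(G \right)} = \left(\left(-1\right) \left(-25\right) + 20\right) \left(G - 1\right) = \left(25 + 20\right) \left(-1 + G\right) = 45 \left(-1 + G\right) = -45 + 45 G$)
$a{\left(39 \right)} + Y{\left(R \right)} = 150 + \left(-45 + 45 \cdot \frac{2}{9}\right) = 150 + \left(-45 + 10\right) = 150 - 35 = 115$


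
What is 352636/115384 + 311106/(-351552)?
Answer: 1834859091/845072416 ≈ 2.1712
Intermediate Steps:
352636/115384 + 311106/(-351552) = 352636*(1/115384) + 311106*(-1/351552) = 88159/28846 - 51851/58592 = 1834859091/845072416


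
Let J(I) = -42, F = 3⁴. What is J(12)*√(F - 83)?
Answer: -42*I*√2 ≈ -59.397*I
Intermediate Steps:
F = 81
J(12)*√(F - 83) = -42*√(81 - 83) = -42*I*√2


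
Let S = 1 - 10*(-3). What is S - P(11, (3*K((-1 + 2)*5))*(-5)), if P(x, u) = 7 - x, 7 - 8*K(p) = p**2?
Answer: 35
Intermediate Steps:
K(p) = 7/8 - p**2/8
S = 31 (S = 1 - 2*(-15) = 1 + 30 = 31)
S - P(11, (3*K((-1 + 2)*5))*(-5)) = 31 - (7 - 1*11) = 31 - (7 - 11) = 31 - 1*(-4) = 31 + 4 = 35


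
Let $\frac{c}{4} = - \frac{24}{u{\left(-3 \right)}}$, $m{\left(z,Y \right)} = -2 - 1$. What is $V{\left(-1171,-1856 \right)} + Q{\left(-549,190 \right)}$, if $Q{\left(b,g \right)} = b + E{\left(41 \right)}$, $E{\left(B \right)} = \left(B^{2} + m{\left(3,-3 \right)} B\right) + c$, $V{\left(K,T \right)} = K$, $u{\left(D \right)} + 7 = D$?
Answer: $- \frac{762}{5} \approx -152.4$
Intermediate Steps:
$u{\left(D \right)} = -7 + D$
$m{\left(z,Y \right)} = -3$
$c = \frac{48}{5}$ ($c = 4 \left(- \frac{24}{-7 - 3}\right) = 4 \left(- \frac{24}{-10}\right) = 4 \left(\left(-24\right) \left(- \frac{1}{10}\right)\right) = 4 \cdot \frac{12}{5} = \frac{48}{5} \approx 9.6$)
$E{\left(B \right)} = \frac{48}{5} + B^{2} - 3 B$ ($E{\left(B \right)} = \left(B^{2} - 3 B\right) + \frac{48}{5} = \frac{48}{5} + B^{2} - 3 B$)
$Q{\left(b,g \right)} = \frac{7838}{5} + b$ ($Q{\left(b,g \right)} = b + \left(\frac{48}{5} + 41^{2} - 123\right) = b + \left(\frac{48}{5} + 1681 - 123\right) = b + \frac{7838}{5} = \frac{7838}{5} + b$)
$V{\left(-1171,-1856 \right)} + Q{\left(-549,190 \right)} = -1171 + \left(\frac{7838}{5} - 549\right) = -1171 + \frac{5093}{5} = - \frac{762}{5}$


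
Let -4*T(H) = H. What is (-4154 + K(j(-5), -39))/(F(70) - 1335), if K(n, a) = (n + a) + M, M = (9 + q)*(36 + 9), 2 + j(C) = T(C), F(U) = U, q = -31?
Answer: 377/92 ≈ 4.0978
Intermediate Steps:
T(H) = -H/4
j(C) = -2 - C/4
M = -990 (M = (9 - 31)*(36 + 9) = -22*45 = -990)
K(n, a) = -990 + a + n (K(n, a) = (n + a) - 990 = (a + n) - 990 = -990 + a + n)
(-4154 + K(j(-5), -39))/(F(70) - 1335) = (-4154 + (-990 - 39 + (-2 - ¼*(-5))))/(70 - 1335) = (-4154 + (-990 - 39 + (-2 + 5/4)))/(-1265) = (-4154 + (-990 - 39 - ¾))*(-1/1265) = (-4154 - 4119/4)*(-1/1265) = -20735/4*(-1/1265) = 377/92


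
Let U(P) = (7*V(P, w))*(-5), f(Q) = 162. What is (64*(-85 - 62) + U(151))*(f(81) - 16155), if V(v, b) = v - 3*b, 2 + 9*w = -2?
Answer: 235731489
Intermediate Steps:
w = -4/9 (w = -2/9 + (⅑)*(-2) = -2/9 - 2/9 = -4/9 ≈ -0.44444)
U(P) = -140/3 - 35*P (U(P) = (7*(P - 3*(-4/9)))*(-5) = (7*(P + 4/3))*(-5) = (7*(4/3 + P))*(-5) = (28/3 + 7*P)*(-5) = -140/3 - 35*P)
(64*(-85 - 62) + U(151))*(f(81) - 16155) = (64*(-85 - 62) + (-140/3 - 35*151))*(162 - 16155) = (64*(-147) + (-140/3 - 5285))*(-15993) = (-9408 - 15995/3)*(-15993) = -44219/3*(-15993) = 235731489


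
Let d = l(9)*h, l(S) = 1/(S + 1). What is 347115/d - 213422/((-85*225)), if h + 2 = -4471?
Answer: -7270123016/9505125 ≈ -764.86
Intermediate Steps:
h = -4473 (h = -2 - 4471 = -4473)
l(S) = 1/(1 + S)
d = -4473/10 (d = -4473/(1 + 9) = -4473/10 ≈ -447.30)
347115/d - 213422/((-85*225)) = 347115/(-4473/10) - 213422/((-85*225)) = 347115*(-10/4473) - 213422/(-19125) = -1157050/1491 - 213422*(-1/19125) = -1157050/1491 + 213422/19125 = -7270123016/9505125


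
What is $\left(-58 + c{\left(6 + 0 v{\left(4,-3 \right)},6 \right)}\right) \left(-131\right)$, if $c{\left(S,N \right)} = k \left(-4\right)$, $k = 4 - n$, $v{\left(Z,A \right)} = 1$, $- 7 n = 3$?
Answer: $\frac{69430}{7} \approx 9918.6$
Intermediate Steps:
$n = - \frac{3}{7}$ ($n = \left(- \frac{1}{7}\right) 3 = - \frac{3}{7} \approx -0.42857$)
$k = \frac{31}{7}$ ($k = 4 - - \frac{3}{7} = 4 + \frac{3}{7} = \frac{31}{7} \approx 4.4286$)
$c{\left(S,N \right)} = - \frac{124}{7}$ ($c{\left(S,N \right)} = \frac{31}{7} \left(-4\right) = - \frac{124}{7}$)
$\left(-58 + c{\left(6 + 0 v{\left(4,-3 \right)},6 \right)}\right) \left(-131\right) = \left(-58 - \frac{124}{7}\right) \left(-131\right) = \left(- \frac{530}{7}\right) \left(-131\right) = \frac{69430}{7}$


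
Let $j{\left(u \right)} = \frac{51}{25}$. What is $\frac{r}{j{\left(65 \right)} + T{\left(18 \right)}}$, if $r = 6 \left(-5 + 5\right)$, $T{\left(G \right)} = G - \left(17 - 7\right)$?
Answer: $0$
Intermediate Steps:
$j{\left(u \right)} = \frac{51}{25}$ ($j{\left(u \right)} = 51 \cdot \frac{1}{25} = \frac{51}{25}$)
$T{\left(G \right)} = -10 + G$ ($T{\left(G \right)} = G - 10 = -10 + G$)
$r = 0$ ($r = 6 \cdot 0 = 0$)
$\frac{r}{j{\left(65 \right)} + T{\left(18 \right)}} = \frac{0}{\frac{51}{25} + \left(-10 + 18\right)} = \frac{0}{\frac{51}{25} + 8} = \frac{0}{\frac{251}{25}} = 0 \cdot \frac{25}{251} = 0$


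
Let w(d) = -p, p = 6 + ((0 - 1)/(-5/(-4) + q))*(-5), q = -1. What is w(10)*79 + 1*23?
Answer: -2031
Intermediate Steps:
p = 26 (p = 6 + ((0 - 1)/(-5/(-4) - 1))*(-5) = 6 - 1/(-5*(-¼) - 1)*(-5) = 6 - 1/(5/4 - 1)*(-5) = 6 - 1/¼*(-5) = 6 - 1*4*(-5) = 6 - 4*(-5) = 6 + 20 = 26)
w(d) = -26 (w(d) = -1*26 = -26)
w(10)*79 + 1*23 = -26*79 + 1*23 = -2054 + 23 = -2031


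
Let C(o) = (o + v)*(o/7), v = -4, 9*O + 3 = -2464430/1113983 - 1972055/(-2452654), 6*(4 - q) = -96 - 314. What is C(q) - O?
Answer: 5791756547946637/8196644582646 ≈ 706.60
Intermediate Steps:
q = 217/3 (q = 4 - (-96 - 314)/6 = 4 - 1/6*(-410) = 4 + 205/3 = 217/3 ≈ 72.333)
O = -12044202934801/24589933747938 (O = -1/3 + (-2464430/1113983 - 1972055/(-2452654))/9 = -1/3 + (-2464430*1/1113983 - 1972055*(-1/2452654))/9 = -1/3 + (-2464430/1113983 + 1972055/2452654)/9 = -1/3 + (1/9)*(-3847558352155/2732214860882) = -1/3 - 3847558352155/24589933747938 = -12044202934801/24589933747938 ≈ -0.48980)
C(o) = o*(-4 + o)/7 (C(o) = (o - 4)*(o/7) = (-4 + o)*(o*(1/7)) = (-4 + o)*(o/7) = o*(-4 + o)/7)
C(q) - O = (1/7)*(217/3)*(-4 + 217/3) - 1*(-12044202934801/24589933747938) = (1/7)*(217/3)*(205/3) + 12044202934801/24589933747938 = 6355/9 + 12044202934801/24589933747938 = 5791756547946637/8196644582646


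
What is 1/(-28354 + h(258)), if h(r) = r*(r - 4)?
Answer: 1/37178 ≈ 2.6898e-5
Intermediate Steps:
h(r) = r*(-4 + r)
1/(-28354 + h(258)) = 1/(-28354 + 258*(-4 + 258)) = 1/(-28354 + 258*254) = 1/(-28354 + 65532) = 1/37178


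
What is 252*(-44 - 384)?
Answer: -107856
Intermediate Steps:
252*(-44 - 384) = 252*(-428) = -107856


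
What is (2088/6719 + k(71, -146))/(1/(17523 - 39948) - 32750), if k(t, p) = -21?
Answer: 3117321675/4934559587969 ≈ 0.00063173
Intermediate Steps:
(2088/6719 + k(71, -146))/(1/(17523 - 39948) - 32750) = (2088/6719 - 21)/(1/(17523 - 39948) - 32750) = (2088*(1/6719) - 21)/(1/(-22425) - 32750) = (2088/6719 - 21)/(-1/22425 - 32750) = -139011/(6719*(-734418751/22425)) = -139011/6719*(-22425/734418751) = 3117321675/4934559587969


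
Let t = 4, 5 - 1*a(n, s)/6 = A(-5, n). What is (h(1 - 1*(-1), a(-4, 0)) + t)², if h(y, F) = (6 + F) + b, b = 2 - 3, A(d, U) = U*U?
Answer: 3249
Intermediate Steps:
A(d, U) = U²
b = -1
a(n, s) = 30 - 6*n²
h(y, F) = 5 + F (h(y, F) = (6 + F) - 1 = 5 + F)
(h(1 - 1*(-1), a(-4, 0)) + t)² = ((5 + (30 - 6*(-4)²)) + 4)² = ((5 + (30 - 6*16)) + 4)² = ((5 + (30 - 96)) + 4)² = ((5 - 66) + 4)² = (-61 + 4)² = (-57)² = 3249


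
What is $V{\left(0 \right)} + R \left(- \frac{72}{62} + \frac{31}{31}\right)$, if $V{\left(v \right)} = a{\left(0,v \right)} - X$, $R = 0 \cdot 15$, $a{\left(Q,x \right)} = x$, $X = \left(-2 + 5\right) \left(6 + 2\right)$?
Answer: $-24$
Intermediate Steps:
$X = 24$ ($X = 3 \cdot 8 = 24$)
$R = 0$
$V{\left(v \right)} = -24 + v$ ($V{\left(v \right)} = v - 24 = -24 + v$)
$V{\left(0 \right)} + R \left(- \frac{72}{62} + \frac{31}{31}\right) = \left(-24 + 0\right) + 0 \left(- \frac{72}{62} + \frac{31}{31}\right) = -24 + 0 \left(\left(-72\right) \frac{1}{62} + 31 \cdot \frac{1}{31}\right) = -24 + 0 \left(- \frac{36}{31} + 1\right) = -24 + 0 \left(- \frac{5}{31}\right) = -24 + 0 = -24$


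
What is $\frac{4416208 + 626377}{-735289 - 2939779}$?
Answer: $- \frac{5042585}{3675068} \approx -1.3721$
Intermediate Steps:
$\frac{4416208 + 626377}{-735289 - 2939779} = \frac{5042585}{-735289 - 2939779} = \frac{5042585}{-3675068} = 5042585 \left(- \frac{1}{3675068}\right) = - \frac{5042585}{3675068}$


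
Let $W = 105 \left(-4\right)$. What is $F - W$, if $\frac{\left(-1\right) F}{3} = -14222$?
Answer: $43086$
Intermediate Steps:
$F = 42666$ ($F = \left(-3\right) \left(-14222\right) = 42666$)
$W = -420$
$F - W = 42666 - -420 = 42666 + 420 = 43086$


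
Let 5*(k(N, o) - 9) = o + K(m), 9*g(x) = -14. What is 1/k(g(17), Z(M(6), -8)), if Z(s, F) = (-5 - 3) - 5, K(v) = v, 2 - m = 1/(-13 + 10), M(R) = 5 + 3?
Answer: 15/103 ≈ 0.14563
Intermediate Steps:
g(x) = -14/9 (g(x) = (⅑)*(-14) = -14/9)
M(R) = 8
m = 7/3 (m = 2 - 1/(-13 + 10) = 2 - 1/(-3) = 2 - 1*(-⅓) = 2 + ⅓ = 7/3 ≈ 2.3333)
Z(s, F) = -13 (Z(s, F) = -8 - 5 = -13)
k(N, o) = 142/15 + o/5 (k(N, o) = 9 + (o + 7/3)/5 = 9 + (7/3 + o)/5 = 9 + (7/15 + o/5) = 142/15 + o/5)
1/k(g(17), Z(M(6), -8)) = 1/(142/15 + (⅕)*(-13)) = 1/(142/15 - 13/5) = 1/(103/15) = 15/103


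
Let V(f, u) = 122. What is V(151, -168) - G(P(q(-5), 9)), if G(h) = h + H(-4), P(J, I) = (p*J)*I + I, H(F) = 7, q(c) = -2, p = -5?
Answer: 16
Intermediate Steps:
P(J, I) = I - 5*I*J (P(J, I) = (-5*J)*I + I = -5*I*J + I = I - 5*I*J)
G(h) = 7 + h (G(h) = h + 7 = 7 + h)
V(151, -168) - G(P(q(-5), 9)) = 122 - (7 + 9*(1 - 5*(-2))) = 122 - (7 + 9*(1 + 10)) = 122 - (7 + 9*11) = 122 - (7 + 99) = 122 - 1*106 = 122 - 106 = 16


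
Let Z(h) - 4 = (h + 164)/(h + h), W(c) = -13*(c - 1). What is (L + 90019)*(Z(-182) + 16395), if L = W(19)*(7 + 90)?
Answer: 200928074267/182 ≈ 1.1040e+9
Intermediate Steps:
W(c) = 13 - 13*c (W(c) = -13*(-1 + c) = 13 - 13*c)
Z(h) = 4 + (164 + h)/(2*h) (Z(h) = 4 + (h + 164)/(h + h) = 4 + (164 + h)/((2*h)) = 4 + (164 + h)*(1/(2*h)) = 4 + (164 + h)/(2*h))
L = -22698 (L = (13 - 13*19)*(7 + 90) = (13 - 247)*97 = -234*97 = -22698)
(L + 90019)*(Z(-182) + 16395) = (-22698 + 90019)*((9/2 + 82/(-182)) + 16395) = 67321*((9/2 + 82*(-1/182)) + 16395) = 67321*((9/2 - 41/91) + 16395) = 67321*(737/182 + 16395) = 67321*(2984627/182) = 200928074267/182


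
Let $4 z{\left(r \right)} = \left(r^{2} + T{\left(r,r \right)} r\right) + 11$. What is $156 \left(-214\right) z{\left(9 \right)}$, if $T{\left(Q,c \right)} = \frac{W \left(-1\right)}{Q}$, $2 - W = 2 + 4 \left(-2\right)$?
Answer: $-701064$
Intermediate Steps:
$W = 8$ ($W = 2 - \left(2 + 4 \left(-2\right)\right) = 2 - \left(2 - 8\right) = 2 - -6 = 2 + 6 = 8$)
$T{\left(Q,c \right)} = - \frac{8}{Q}$ ($T{\left(Q,c \right)} = \frac{8 \left(-1\right)}{Q} = - \frac{8}{Q}$)
$z{\left(r \right)} = \frac{3}{4} + \frac{r^{2}}{4}$ ($z{\left(r \right)} = \frac{\left(r^{2} + - \frac{8}{r} r\right) + 11}{4} = \frac{\left(r^{2} - 8\right) + 11}{4} = \frac{\left(-8 + r^{2}\right) + 11}{4} = \frac{3 + r^{2}}{4} = \frac{3}{4} + \frac{r^{2}}{4}$)
$156 \left(-214\right) z{\left(9 \right)} = 156 \left(-214\right) \left(\frac{3}{4} + \frac{9^{2}}{4}\right) = - 33384 \left(\frac{3}{4} + \frac{1}{4} \cdot 81\right) = - 33384 \left(\frac{3}{4} + \frac{81}{4}\right) = \left(-33384\right) 21 = -701064$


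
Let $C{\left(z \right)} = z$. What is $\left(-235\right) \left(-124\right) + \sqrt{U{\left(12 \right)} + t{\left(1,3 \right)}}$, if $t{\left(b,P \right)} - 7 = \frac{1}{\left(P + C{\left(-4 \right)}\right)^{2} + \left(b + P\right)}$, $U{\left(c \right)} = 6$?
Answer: $29140 + \frac{\sqrt{330}}{5} \approx 29144.0$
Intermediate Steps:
$t{\left(b,P \right)} = 7 + \frac{1}{P + b + \left(-4 + P\right)^{2}}$ ($t{\left(b,P \right)} = 7 + \frac{1}{\left(P - 4\right)^{2} + \left(b + P\right)} = 7 + \frac{1}{\left(-4 + P\right)^{2} + \left(P + b\right)} = 7 + \frac{1}{P + b + \left(-4 + P\right)^{2}}$)
$\left(-235\right) \left(-124\right) + \sqrt{U{\left(12 \right)} + t{\left(1,3 \right)}} = \left(-235\right) \left(-124\right) + \sqrt{6 + \frac{1 + 7 \cdot 3 + 7 \cdot 1 + 7 \left(-4 + 3\right)^{2}}{3 + 1 + \left(-4 + 3\right)^{2}}} = 29140 + \sqrt{6 + \frac{1 + 21 + 7 + 7 \left(-1\right)^{2}}{3 + 1 + \left(-1\right)^{2}}} = 29140 + \sqrt{6 + \frac{1 + 21 + 7 + 7 \cdot 1}{3 + 1 + 1}} = 29140 + \sqrt{6 + \frac{1 + 21 + 7 + 7}{5}} = 29140 + \sqrt{6 + \frac{1}{5} \cdot 36} = 29140 + \sqrt{6 + \frac{36}{5}} = 29140 + \sqrt{\frac{66}{5}} = 29140 + \frac{\sqrt{330}}{5}$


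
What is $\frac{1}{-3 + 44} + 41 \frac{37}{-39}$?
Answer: $- \frac{62158}{1599} \approx -38.873$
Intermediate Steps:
$\frac{1}{-3 + 44} + 41 \frac{37}{-39} = \frac{1}{41} + 41 \cdot 37 \left(- \frac{1}{39}\right) = \frac{1}{41} + 41 \left(- \frac{37}{39}\right) = \frac{1}{41} - \frac{1517}{39} = - \frac{62158}{1599}$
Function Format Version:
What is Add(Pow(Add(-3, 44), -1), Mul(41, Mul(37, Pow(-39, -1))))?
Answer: Rational(-62158, 1599) ≈ -38.873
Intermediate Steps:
Add(Pow(Add(-3, 44), -1), Mul(41, Mul(37, Pow(-39, -1)))) = Add(Pow(41, -1), Mul(41, Mul(37, Rational(-1, 39)))) = Add(Rational(1, 41), Mul(41, Rational(-37, 39))) = Add(Rational(1, 41), Rational(-1517, 39)) = Rational(-62158, 1599)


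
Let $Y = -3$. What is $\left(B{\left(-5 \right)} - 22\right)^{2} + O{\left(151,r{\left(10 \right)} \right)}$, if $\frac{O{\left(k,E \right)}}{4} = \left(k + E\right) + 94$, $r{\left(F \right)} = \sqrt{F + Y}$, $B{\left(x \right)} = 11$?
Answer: $1101 + 4 \sqrt{7} \approx 1111.6$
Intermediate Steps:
$r{\left(F \right)} = \sqrt{-3 + F}$ ($r{\left(F \right)} = \sqrt{F - 3} = \sqrt{-3 + F}$)
$O{\left(k,E \right)} = 376 + 4 E + 4 k$ ($O{\left(k,E \right)} = 4 \left(\left(k + E\right) + 94\right) = 4 \left(\left(E + k\right) + 94\right) = 4 \left(94 + E + k\right) = 376 + 4 E + 4 k$)
$\left(B{\left(-5 \right)} - 22\right)^{2} + O{\left(151,r{\left(10 \right)} \right)} = \left(11 - 22\right)^{2} + \left(376 + 4 \sqrt{-3 + 10} + 4 \cdot 151\right) = \left(-11\right)^{2} + \left(376 + 4 \sqrt{7} + 604\right) = 121 + \left(980 + 4 \sqrt{7}\right) = 1101 + 4 \sqrt{7}$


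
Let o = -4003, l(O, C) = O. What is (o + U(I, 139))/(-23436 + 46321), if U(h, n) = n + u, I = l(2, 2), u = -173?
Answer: -4037/22885 ≈ -0.17640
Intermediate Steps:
I = 2
U(h, n) = -173 + n (U(h, n) = n - 173 = -173 + n)
(o + U(I, 139))/(-23436 + 46321) = (-4003 + (-173 + 139))/(-23436 + 46321) = (-4003 - 34)/22885 = -4037*1/22885 = -4037/22885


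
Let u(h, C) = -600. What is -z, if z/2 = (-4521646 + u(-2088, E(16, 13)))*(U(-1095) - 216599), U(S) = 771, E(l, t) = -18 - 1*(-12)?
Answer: -1952054619376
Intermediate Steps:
E(l, t) = -6 (E(l, t) = -18 + 12 = -6)
z = 1952054619376 (z = 2*((-4521646 - 600)*(771 - 216599)) = 2*(-4522246*(-215828)) = 2*976027309688 = 1952054619376)
-z = -1*1952054619376 = -1952054619376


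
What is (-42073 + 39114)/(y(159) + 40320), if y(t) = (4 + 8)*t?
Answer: -2959/42228 ≈ -0.070072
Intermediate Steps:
y(t) = 12*t
(-42073 + 39114)/(y(159) + 40320) = (-42073 + 39114)/(12*159 + 40320) = -2959/(1908 + 40320) = -2959/42228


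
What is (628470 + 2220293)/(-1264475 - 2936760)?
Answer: -2848763/4201235 ≈ -0.67808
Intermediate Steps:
(628470 + 2220293)/(-1264475 - 2936760) = 2848763/(-4201235) = 2848763*(-1/4201235) = -2848763/4201235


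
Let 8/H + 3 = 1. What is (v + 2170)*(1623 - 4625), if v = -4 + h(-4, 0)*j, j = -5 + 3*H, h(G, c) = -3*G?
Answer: -5889924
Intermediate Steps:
H = -4 (H = 8/(-3 + 1) = 8/(-2) = 8*(-½) = -4)
j = -17 (j = -5 + 3*(-4) = -5 - 12 = -17)
v = -208 (v = -4 - 3*(-4)*(-17) = -4 + 12*(-17) = -4 - 204 = -208)
(v + 2170)*(1623 - 4625) = (-208 + 2170)*(1623 - 4625) = 1962*(-3002) = -5889924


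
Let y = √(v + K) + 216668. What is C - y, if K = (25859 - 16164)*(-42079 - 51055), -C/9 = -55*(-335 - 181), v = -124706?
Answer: -472088 - 2*I*√225764709 ≈ -4.7209e+5 - 30051.0*I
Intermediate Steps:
C = -255420 (C = -(-495)*(-335 - 181) = -(-495)*(-516) = -9*28380 = -255420)
K = -902934130 (K = 9695*(-93134) = -902934130)
y = 216668 + 2*I*√225764709 (y = √(-124706 - 902934130) + 216668 = √(-903058836) + 216668 = 2*I*√225764709 + 216668 = 216668 + 2*I*√225764709 ≈ 2.1667e+5 + 30051.0*I)
C - y = -255420 - (216668 + 2*I*√225764709) = -255420 + (-216668 - 2*I*√225764709) = -472088 - 2*I*√225764709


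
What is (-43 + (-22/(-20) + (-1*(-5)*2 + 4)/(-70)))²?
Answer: 177241/100 ≈ 1772.4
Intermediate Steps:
(-43 + (-22/(-20) + (-1*(-5)*2 + 4)/(-70)))² = (-43 + (-22*(-1/20) + (5*2 + 4)*(-1/70)))² = (-43 + (11/10 + (10 + 4)*(-1/70)))² = (-43 + (11/10 + 14*(-1/70)))² = (-43 + (11/10 - ⅕))² = (-43 + 9/10)² = (-421/10)² = 177241/100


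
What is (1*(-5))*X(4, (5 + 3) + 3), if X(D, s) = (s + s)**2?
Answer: -2420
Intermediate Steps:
X(D, s) = 4*s**2 (X(D, s) = (2*s)**2 = 4*s**2)
(1*(-5))*X(4, (5 + 3) + 3) = (1*(-5))*(4*((5 + 3) + 3)**2) = -20*(8 + 3)**2 = -20*11**2 = -20*121 = -5*484 = -2420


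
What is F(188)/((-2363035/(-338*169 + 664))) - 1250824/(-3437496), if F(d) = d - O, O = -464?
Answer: 16186510768547/1015365420045 ≈ 15.942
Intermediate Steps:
F(d) = 464 + d (F(d) = d - 1*(-464) = d + 464 = 464 + d)
F(188)/((-2363035/(-338*169 + 664))) - 1250824/(-3437496) = (464 + 188)/((-2363035/(-338*169 + 664))) - 1250824/(-3437496) = 652/((-2363035/(-57122 + 664))) - 1250824*(-1/3437496) = 652/((-2363035/(-56458))) + 156353/429687 = 652/((-2363035*(-1/56458))) + 156353/429687 = 652/(2363035/56458) + 156353/429687 = 652*(56458/2363035) + 156353/429687 = 36810616/2363035 + 156353/429687 = 16186510768547/1015365420045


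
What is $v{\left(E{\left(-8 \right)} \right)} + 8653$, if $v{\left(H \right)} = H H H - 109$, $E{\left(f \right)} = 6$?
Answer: $8760$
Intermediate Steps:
$v{\left(H \right)} = -109 + H^{3}$ ($v{\left(H \right)} = H H^{2} - 109 = H^{3} - 109 = -109 + H^{3}$)
$v{\left(E{\left(-8 \right)} \right)} + 8653 = \left(-109 + 6^{3}\right) + 8653 = \left(-109 + 216\right) + 8653 = 107 + 8653 = 8760$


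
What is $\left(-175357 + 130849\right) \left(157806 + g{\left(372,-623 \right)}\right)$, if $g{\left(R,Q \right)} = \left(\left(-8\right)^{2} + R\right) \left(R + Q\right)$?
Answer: $-2152851960$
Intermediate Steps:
$g{\left(R,Q \right)} = \left(64 + R\right) \left(Q + R\right)$
$\left(-175357 + 130849\right) \left(157806 + g{\left(372,-623 \right)}\right) = \left(-175357 + 130849\right) \left(157806 + \left(372^{2} + 64 \left(-623\right) + 64 \cdot 372 - 231756\right)\right) = - 44508 \left(157806 + \left(138384 - 39872 + 23808 - 231756\right)\right) = - 44508 \left(157806 - 109436\right) = \left(-44508\right) 48370 = -2152851960$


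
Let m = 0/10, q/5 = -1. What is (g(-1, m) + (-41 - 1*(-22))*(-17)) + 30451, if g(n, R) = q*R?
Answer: 30774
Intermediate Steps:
q = -5 (q = 5*(-1) = -5)
m = 0 (m = 0*(1/10) = 0)
g(n, R) = -5*R
(g(-1, m) + (-41 - 1*(-22))*(-17)) + 30451 = (-5*0 + (-41 - 1*(-22))*(-17)) + 30451 = (0 + (-41 + 22)*(-17)) + 30451 = (0 - 19*(-17)) + 30451 = (0 + 323) + 30451 = 323 + 30451 = 30774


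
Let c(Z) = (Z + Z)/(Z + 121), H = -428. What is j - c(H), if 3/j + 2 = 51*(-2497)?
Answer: -109011665/39096143 ≈ -2.7883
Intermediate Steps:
c(Z) = 2*Z/(121 + Z) (c(Z) = (2*Z)/(121 + Z) = 2*Z/(121 + Z))
j = -3/127349 (j = 3/(-2 + 51*(-2497)) = 3/(-2 - 127347) = 3/(-127349) = 3*(-1/127349) = -3/127349 ≈ -2.3557e-5)
j - c(H) = -3/127349 - 2*(-428)/(121 - 428) = -3/127349 - 2*(-428)/(-307) = -3/127349 - 2*(-428)*(-1)/307 = -3/127349 - 1*856/307 = -3/127349 - 856/307 = -109011665/39096143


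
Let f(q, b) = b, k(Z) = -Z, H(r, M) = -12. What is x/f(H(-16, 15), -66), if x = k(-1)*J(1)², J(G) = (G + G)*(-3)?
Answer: -6/11 ≈ -0.54545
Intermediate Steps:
J(G) = -6*G (J(G) = (2*G)*(-3) = -6*G)
x = 36 (x = (-1*(-1))*(-6*1)² = 1*(-6)² = 1*36 = 36)
x/f(H(-16, 15), -66) = 36/(-66) = 36*(-1/66) = -6/11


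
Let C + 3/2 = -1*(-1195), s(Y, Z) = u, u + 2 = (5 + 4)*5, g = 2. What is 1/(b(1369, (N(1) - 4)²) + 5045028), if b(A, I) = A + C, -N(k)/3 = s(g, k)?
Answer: 2/10095181 ≈ 1.9811e-7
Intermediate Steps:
u = 43 (u = -2 + (5 + 4)*5 = -2 + 9*5 = -2 + 45 = 43)
s(Y, Z) = 43
N(k) = -129 (N(k) = -3*43 = -129)
C = 2387/2 (C = -3/2 - 1*(-1195) = -3/2 + 1195 = 2387/2 ≈ 1193.5)
b(A, I) = 2387/2 + A (b(A, I) = A + 2387/2 = 2387/2 + A)
1/(b(1369, (N(1) - 4)²) + 5045028) = 1/((2387/2 + 1369) + 5045028) = 1/(5125/2 + 5045028) = 1/(10095181/2) = 2/10095181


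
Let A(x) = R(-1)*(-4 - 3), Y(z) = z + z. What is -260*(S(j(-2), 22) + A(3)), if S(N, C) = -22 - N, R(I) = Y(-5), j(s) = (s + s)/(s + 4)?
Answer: -13000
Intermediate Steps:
Y(z) = 2*z
j(s) = 2*s/(4 + s) (j(s) = (2*s)/(4 + s) = 2*s/(4 + s))
R(I) = -10 (R(I) = 2*(-5) = -10)
A(x) = 70 (A(x) = -10*(-4 - 3) = -10*(-7) = 70)
-260*(S(j(-2), 22) + A(3)) = -260*((-22 - 2*(-2)/(4 - 2)) + 70) = -260*((-22 - 2*(-2)/2) + 70) = -260*((-22 - 1*(-2)) + 70) = -260*((-22 + 2) + 70) = -260*(-20 + 70) = -260*50 = -13000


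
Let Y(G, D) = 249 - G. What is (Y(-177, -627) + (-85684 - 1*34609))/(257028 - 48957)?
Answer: -119867/208071 ≈ -0.57609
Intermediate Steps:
(Y(-177, -627) + (-85684 - 1*34609))/(257028 - 48957) = ((249 - 1*(-177)) + (-85684 - 1*34609))/(257028 - 48957) = ((249 + 177) + (-85684 - 34609))/208071 = (426 - 120293)*(1/208071) = -119867*1/208071 = -119867/208071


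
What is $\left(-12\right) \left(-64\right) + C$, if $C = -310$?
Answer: $458$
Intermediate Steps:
$\left(-12\right) \left(-64\right) + C = \left(-12\right) \left(-64\right) - 310 = 768 - 310 = 458$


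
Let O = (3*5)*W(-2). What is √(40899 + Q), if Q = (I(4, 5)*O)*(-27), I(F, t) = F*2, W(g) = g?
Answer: √47379 ≈ 217.67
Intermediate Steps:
O = -30 (O = (3*5)*(-2) = 15*(-2) = -30)
I(F, t) = 2*F
Q = 6480 (Q = ((2*4)*(-30))*(-27) = (8*(-30))*(-27) = -240*(-27) = 6480)
√(40899 + Q) = √(40899 + 6480) = √47379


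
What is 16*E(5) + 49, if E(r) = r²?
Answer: 449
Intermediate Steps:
16*E(5) + 49 = 16*5² + 49 = 16*25 + 49 = 400 + 49 = 449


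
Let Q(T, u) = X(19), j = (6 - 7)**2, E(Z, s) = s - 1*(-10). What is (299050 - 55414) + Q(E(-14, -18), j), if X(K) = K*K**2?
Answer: 250495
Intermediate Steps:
E(Z, s) = 10 + s (E(Z, s) = s + 10 = 10 + s)
j = 1 (j = (-1)**2 = 1)
X(K) = K**3
Q(T, u) = 6859 (Q(T, u) = 19**3 = 6859)
(299050 - 55414) + Q(E(-14, -18), j) = (299050 - 55414) + 6859 = 243636 + 6859 = 250495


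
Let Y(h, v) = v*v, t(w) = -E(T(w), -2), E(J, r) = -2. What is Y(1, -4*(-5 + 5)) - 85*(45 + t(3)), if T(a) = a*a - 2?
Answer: -3995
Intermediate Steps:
T(a) = -2 + a**2 (T(a) = a**2 - 2 = -2 + a**2)
t(w) = 2 (t(w) = -1*(-2) = 2)
Y(h, v) = v**2
Y(1, -4*(-5 + 5)) - 85*(45 + t(3)) = (-4*(-5 + 5))**2 - 85*(45 + 2) = (-4*0)**2 - 85*47 = 0**2 - 3995 = 0 - 3995 = -3995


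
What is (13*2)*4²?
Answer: 416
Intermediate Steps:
(13*2)*4² = 26*16 = 416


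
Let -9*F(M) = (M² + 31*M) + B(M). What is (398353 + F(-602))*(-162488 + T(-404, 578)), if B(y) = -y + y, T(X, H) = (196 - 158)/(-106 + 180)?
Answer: -19487627153095/333 ≈ -5.8521e+10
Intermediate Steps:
T(X, H) = 19/37 (T(X, H) = 38/74 = 38*(1/74) = 19/37)
B(y) = 0
F(M) = -31*M/9 - M²/9 (F(M) = -((M² + 31*M) + 0)/9 = -(M² + 31*M)/9 = -31*M/9 - M²/9)
(398353 + F(-602))*(-162488 + T(-404, 578)) = (398353 + (⅑)*(-602)*(-31 - 1*(-602)))*(-162488 + 19/37) = (398353 + (⅑)*(-602)*(-31 + 602))*(-6012037/37) = (398353 + (⅑)*(-602)*571)*(-6012037/37) = (398353 - 343742/9)*(-6012037/37) = (3241435/9)*(-6012037/37) = -19487627153095/333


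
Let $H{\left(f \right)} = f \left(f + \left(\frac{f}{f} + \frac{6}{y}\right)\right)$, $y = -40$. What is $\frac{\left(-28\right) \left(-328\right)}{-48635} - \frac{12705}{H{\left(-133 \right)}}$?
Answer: $- \frac{742214476}{814101265} \approx -0.9117$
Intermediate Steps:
$H{\left(f \right)} = f \left(\frac{17}{20} + f\right)$ ($H{\left(f \right)} = f \left(f + \left(\frac{f}{f} + \frac{6}{-40}\right)\right) = f \left(f + \left(1 + 6 \left(- \frac{1}{40}\right)\right)\right) = f \left(f + \left(1 - \frac{3}{20}\right)\right) = f \left(f + \frac{17}{20}\right) = f \left(\frac{17}{20} + f\right)$)
$\frac{\left(-28\right) \left(-328\right)}{-48635} - \frac{12705}{H{\left(-133 \right)}} = \frac{\left(-28\right) \left(-328\right)}{-48635} - \frac{12705}{\frac{1}{20} \left(-133\right) \left(17 + 20 \left(-133\right)\right)} = 9184 \left(- \frac{1}{48635}\right) - \frac{12705}{\frac{1}{20} \left(-133\right) \left(17 - 2660\right)} = - \frac{9184}{48635} - \frac{12705}{\frac{1}{20} \left(-133\right) \left(-2643\right)} = - \frac{9184}{48635} - \frac{12705}{\frac{351519}{20}} = - \frac{9184}{48635} - \frac{12100}{16739} = - \frac{742214476}{814101265}$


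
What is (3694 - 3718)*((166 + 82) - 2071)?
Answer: 43752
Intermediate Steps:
(3694 - 3718)*((166 + 82) - 2071) = -24*(248 - 2071) = -24*(-1823) = 43752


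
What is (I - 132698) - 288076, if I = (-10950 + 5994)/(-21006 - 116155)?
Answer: -57713777658/137161 ≈ -4.2077e+5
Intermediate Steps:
I = 4956/137161 (I = -4956/(-137161) = -4956*(-1/137161) = 4956/137161 ≈ 0.036133)
(I - 132698) - 288076 = (4956/137161 - 132698) - 288076 = -18200985422/137161 - 288076 = -57713777658/137161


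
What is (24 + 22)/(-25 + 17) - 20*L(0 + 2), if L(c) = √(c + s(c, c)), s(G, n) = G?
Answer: -183/4 ≈ -45.750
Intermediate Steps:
L(c) = √2*√c (L(c) = √(c + c) = √(2*c) = √2*√c)
(24 + 22)/(-25 + 17) - 20*L(0 + 2) = (24 + 22)/(-25 + 17) - 20*√2*√(0 + 2) = 46/(-8) - 20*√2*√2 = 46*(-⅛) - 20*2 = -23/4 - 40 = -183/4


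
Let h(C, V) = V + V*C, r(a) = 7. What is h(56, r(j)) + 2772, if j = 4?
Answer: 3171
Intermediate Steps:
h(C, V) = V + C*V
h(56, r(j)) + 2772 = 7*(1 + 56) + 2772 = 7*57 + 2772 = 399 + 2772 = 3171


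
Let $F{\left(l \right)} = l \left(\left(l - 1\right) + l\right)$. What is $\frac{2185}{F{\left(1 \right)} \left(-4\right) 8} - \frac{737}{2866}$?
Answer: $- \frac{3142897}{45856} \approx -68.538$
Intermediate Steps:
$F{\left(l \right)} = l \left(-1 + 2 l\right)$ ($F{\left(l \right)} = l \left(\left(l - 1\right) + l\right) = l \left(\left(-1 + l\right) + l\right) = l \left(-1 + 2 l\right)$)
$\frac{2185}{F{\left(1 \right)} \left(-4\right) 8} - \frac{737}{2866} = \frac{2185}{1 \left(-1 + 2 \cdot 1\right) \left(-4\right) 8} - \frac{737}{2866} = \frac{2185}{1 \left(-1 + 2\right) \left(-4\right) 8} - \frac{737}{2866} = \frac{2185}{1 \cdot 1 \left(-4\right) 8} - \frac{737}{2866} = \frac{2185}{1 \left(-4\right) 8} - \frac{737}{2866} = \frac{2185}{\left(-4\right) 8} - \frac{737}{2866} = \frac{2185}{-32} - \frac{737}{2866} = 2185 \left(- \frac{1}{32}\right) - \frac{737}{2866} = - \frac{2185}{32} - \frac{737}{2866} = - \frac{3142897}{45856}$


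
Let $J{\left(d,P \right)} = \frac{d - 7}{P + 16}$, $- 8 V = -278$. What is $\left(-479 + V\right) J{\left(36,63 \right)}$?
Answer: $- \frac{51533}{316} \approx -163.08$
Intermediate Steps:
$V = \frac{139}{4}$ ($V = \left(- \frac{1}{8}\right) \left(-278\right) = \frac{139}{4} \approx 34.75$)
$J{\left(d,P \right)} = \frac{-7 + d}{16 + P}$
$\left(-479 + V\right) J{\left(36,63 \right)} = \left(-479 + \frac{139}{4}\right) \frac{-7 + 36}{16 + 63} = - \frac{1777 \cdot \frac{1}{79} \cdot 29}{4} = \left(- \frac{1777}{4}\right) \frac{29}{79} = - \frac{51533}{316}$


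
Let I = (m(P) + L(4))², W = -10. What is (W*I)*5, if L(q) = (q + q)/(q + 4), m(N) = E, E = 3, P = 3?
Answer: -800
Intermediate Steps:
m(N) = 3
L(q) = 2*q/(4 + q) (L(q) = (2*q)/(4 + q) = 2*q/(4 + q))
I = 16 (I = (3 + 2*4/(4 + 4))² = (3 + 2*4/8)² = (3 + 2*4*(⅛))² = (3 + 1)² = 4² = 16)
(W*I)*5 = -10*16*5 = -160*5 = -800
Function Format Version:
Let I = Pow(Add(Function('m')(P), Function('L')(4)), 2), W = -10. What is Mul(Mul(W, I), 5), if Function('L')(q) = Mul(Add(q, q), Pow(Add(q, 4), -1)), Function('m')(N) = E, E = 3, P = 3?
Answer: -800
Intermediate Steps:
Function('m')(N) = 3
Function('L')(q) = Mul(2, q, Pow(Add(4, q), -1)) (Function('L')(q) = Mul(Mul(2, q), Pow(Add(4, q), -1)) = Mul(2, q, Pow(Add(4, q), -1)))
I = 16 (I = Pow(Add(3, Mul(2, 4, Pow(Add(4, 4), -1))), 2) = Pow(Add(3, Mul(2, 4, Pow(8, -1))), 2) = Pow(Add(3, Mul(2, 4, Rational(1, 8))), 2) = Pow(Add(3, 1), 2) = Pow(4, 2) = 16)
Mul(Mul(W, I), 5) = Mul(Mul(-10, 16), 5) = Mul(-160, 5) = -800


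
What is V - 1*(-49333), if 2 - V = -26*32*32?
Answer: 75959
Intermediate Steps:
V = 26626 (V = 2 - (-26*32)*32 = 2 - (-832)*32 = 2 - 1*(-26624) = 2 + 26624 = 26626)
V - 1*(-49333) = 26626 - 1*(-49333) = 26626 + 49333 = 75959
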